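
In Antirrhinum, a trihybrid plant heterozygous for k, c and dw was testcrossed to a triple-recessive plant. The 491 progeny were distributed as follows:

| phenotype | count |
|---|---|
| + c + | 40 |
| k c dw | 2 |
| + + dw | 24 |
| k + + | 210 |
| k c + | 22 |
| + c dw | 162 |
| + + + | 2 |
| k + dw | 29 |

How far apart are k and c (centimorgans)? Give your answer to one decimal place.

The two most frequent reciprocal classes, + c dw and k + +, are the parental types, so the F1 was + c dw / k + +.
The two rarest classes, k c dw and + + +, are the double crossovers. Comparing them with the parentals, only the k allele has switched, so k is the middle locus and the order is c – k – dw.
Crossovers in the c–k interval produce the single-crossover classes + + dw and k c + (24 + 22 = 46) plus the double crossovers (4).
RF(c–k) = (46 + 4) / 491 = 50/491 = 0.1018 → 10.2 centimorgans.

10.2 centimorgans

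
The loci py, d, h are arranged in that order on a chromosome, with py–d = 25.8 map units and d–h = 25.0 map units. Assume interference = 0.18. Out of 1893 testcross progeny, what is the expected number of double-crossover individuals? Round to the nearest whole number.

100

Map distances give recombination frequencies of 0.258 and 0.250 for the two intervals.
With interference 0.18 (so coincidence = 0.82), expected double-crossover frequency = 0.258 × 0.250 × 0.82 = 0.05289.
Expected number = 0.05289 × 1893 = 100.12 ≈ 100.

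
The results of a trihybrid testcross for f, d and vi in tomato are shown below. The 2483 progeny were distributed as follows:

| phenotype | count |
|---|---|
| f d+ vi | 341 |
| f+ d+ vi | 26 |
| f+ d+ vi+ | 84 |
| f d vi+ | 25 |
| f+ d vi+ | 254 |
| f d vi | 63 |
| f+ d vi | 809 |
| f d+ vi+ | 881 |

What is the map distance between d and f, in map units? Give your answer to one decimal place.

8.0 map units

The two most frequent reciprocal classes, f d+ vi+ and f+ d vi, are the parental types, so the F1 was f d+ vi+ / f+ d vi.
The two rarest classes, f d vi+ and f+ d+ vi, are the double crossovers. Comparing them with the parentals, only the d allele has switched, so d is the middle locus and the order is f – d – vi.
Crossovers in the f–d interval produce the single-crossover classes f+ d+ vi+ and f d vi (84 + 63 = 147) plus the double crossovers (51).
RF(f–d) = (147 + 51) / 2483 = 198/2483 = 0.0797 → 8.0 map units.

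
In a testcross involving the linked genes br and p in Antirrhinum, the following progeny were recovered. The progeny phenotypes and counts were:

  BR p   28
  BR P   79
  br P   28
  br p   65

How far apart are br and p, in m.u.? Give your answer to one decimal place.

The two most frequent classes, BR P (79) and br p (65), are the parental types, so the F1 was BR P / br p.
The recombinant classes are BR p and br P: 28 + 28 = 56.
Recombination frequency = 56/200 = 0.2800 ≈ 28.0%, i.e. 28.0 m.u.

28.0 m.u.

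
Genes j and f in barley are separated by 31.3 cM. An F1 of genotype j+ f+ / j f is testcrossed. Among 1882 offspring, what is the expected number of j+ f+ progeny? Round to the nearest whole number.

646

A map distance of 31.3 cM corresponds to a recombination frequency of 0.313.
The F1 is j+ f+ / j f, so j+ f+ is a parental gamete class with expected frequency (1 − r)/2 = 0.687/2 = 0.3435.
Expected number = 0.3435 × 1882 = 646.47 ≈ 646.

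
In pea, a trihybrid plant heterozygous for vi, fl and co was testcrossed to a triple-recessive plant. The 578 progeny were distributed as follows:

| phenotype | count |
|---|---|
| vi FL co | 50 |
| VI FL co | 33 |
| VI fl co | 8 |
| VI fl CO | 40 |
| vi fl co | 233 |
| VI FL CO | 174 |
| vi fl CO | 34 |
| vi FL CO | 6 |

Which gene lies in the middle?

The two most frequent reciprocal classes, vi fl co and VI FL CO, are the parental types, so the F1 was vi fl co / VI FL CO.
The two rarest classes, VI fl co and vi FL CO, are the double crossovers. Comparing them with the parentals, only the vi allele has switched, so vi is the middle locus and the order is co – vi – fl.

vi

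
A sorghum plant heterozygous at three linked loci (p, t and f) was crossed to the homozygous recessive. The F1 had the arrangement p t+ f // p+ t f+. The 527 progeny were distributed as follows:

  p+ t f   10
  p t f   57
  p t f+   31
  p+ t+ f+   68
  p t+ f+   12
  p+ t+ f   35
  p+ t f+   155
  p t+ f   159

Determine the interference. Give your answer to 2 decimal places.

0.10

The two rarest classes, p t+ f+ and p+ t f, are the double crossovers. Comparing them with the parentals, only the f allele has switched, so f is the middle locus and the order is p – f – t.
p–f: (66 + 22)/527 = 0.1670; f–t: (125 + 22)/527 = 0.2789.
Expected DCO frequency = 0.1670 × 0.2789 ≈ 0.04658; observed = 22/527 ≈ 0.04175.
Coefficient of coincidence = 0.04175/0.04658 ≈ 0.90; interference = 1 − 0.90 = 0.10.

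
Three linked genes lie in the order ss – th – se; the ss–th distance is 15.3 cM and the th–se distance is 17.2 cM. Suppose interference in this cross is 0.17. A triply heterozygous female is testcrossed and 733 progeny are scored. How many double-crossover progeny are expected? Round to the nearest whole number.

Map distances give recombination frequencies of 0.153 and 0.172 for the two intervals.
With interference 0.17 (so coincidence = 0.83), expected double-crossover frequency = 0.153 × 0.172 × 0.83 = 0.02184.
Expected number = 0.02184 × 733 = 16.01 ≈ 16.

16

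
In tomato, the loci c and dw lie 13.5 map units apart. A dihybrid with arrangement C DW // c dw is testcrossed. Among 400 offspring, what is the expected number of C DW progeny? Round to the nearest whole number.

A map distance of 13.5 map units corresponds to a recombination frequency of 0.135.
The F1 is C DW / c dw, so C DW is a parental gamete class with expected frequency (1 − r)/2 = 0.865/2 = 0.4325.
Expected number = 0.4325 × 400 = 173.00 ≈ 173.

173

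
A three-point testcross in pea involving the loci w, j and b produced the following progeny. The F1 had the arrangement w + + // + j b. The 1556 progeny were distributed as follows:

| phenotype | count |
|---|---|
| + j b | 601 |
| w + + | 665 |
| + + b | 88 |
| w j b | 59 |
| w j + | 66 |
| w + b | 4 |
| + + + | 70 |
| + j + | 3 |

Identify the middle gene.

The two rarest classes, w + b and + j +, are the double crossovers. Comparing them with the parentals, only the b allele has switched, so b is the middle locus and the order is w – b – j.

b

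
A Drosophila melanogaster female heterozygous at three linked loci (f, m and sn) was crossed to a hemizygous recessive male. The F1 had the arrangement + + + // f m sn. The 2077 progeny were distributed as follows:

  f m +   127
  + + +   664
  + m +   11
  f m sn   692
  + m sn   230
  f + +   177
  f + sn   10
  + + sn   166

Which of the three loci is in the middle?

m

The two rarest classes, + m + and f + sn, are the double crossovers. Comparing them with the parentals, only the m allele has switched, so m is the middle locus and the order is f – m – sn.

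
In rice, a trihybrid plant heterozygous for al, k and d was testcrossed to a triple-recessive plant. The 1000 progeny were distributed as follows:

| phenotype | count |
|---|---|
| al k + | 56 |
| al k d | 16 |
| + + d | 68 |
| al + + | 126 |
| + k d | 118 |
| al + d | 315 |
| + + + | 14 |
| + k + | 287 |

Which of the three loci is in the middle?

k

The two most frequent reciprocal classes, + k + and al + d, are the parental types, so the F1 was + k + / al + d.
The two rarest classes, + + + and al k d, are the double crossovers. Comparing them with the parentals, only the k allele has switched, so k is the middle locus and the order is al – k – d.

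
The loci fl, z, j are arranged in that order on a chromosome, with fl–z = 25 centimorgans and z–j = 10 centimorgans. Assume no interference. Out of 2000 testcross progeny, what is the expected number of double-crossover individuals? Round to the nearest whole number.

50

Map distances give recombination frequencies of 0.250 and 0.100 for the two intervals.
With no interference, expected double-crossover frequency = 0.250 × 0.100 = 0.02500.
Expected number = 0.02500 × 2000 = 50.00 ≈ 50.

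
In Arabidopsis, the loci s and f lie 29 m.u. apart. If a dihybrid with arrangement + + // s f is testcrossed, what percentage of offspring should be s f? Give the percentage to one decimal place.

A map distance of 29 m.u. corresponds to a recombination frequency of 0.290.
The F1 is + + / s f, so s f is a parental gamete class with expected frequency (1 − r)/2 = 0.710/2 = 0.3550.
That is 0.3550 = 35.5% of the progeny.

35.5%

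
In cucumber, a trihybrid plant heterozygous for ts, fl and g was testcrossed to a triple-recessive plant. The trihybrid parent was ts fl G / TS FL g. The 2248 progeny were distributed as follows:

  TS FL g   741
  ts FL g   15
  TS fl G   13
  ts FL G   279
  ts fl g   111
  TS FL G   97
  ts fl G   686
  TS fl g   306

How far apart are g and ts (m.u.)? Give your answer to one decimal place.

The two rarest classes, TS fl G and ts FL g, are the double crossovers. Comparing them with the parentals, only the ts allele has switched, so ts is the middle locus and the order is g – ts – fl.
Crossovers in the g–ts interval produce the single-crossover classes ts fl g and TS FL G (111 + 97 = 208) plus the double crossovers (28).
RF(g–ts) = (208 + 28) / 2248 = 236/2248 = 0.1050 → 10.5 m.u.

10.5 m.u.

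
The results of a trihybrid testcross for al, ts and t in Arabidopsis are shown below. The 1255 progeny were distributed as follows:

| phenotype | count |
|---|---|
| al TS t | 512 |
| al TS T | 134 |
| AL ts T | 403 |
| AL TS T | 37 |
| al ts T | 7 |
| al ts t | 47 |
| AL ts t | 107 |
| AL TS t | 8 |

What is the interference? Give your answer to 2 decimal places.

The two most frequent reciprocal classes, AL ts T and al TS t, are the parental types, so the F1 was AL ts T / al TS t.
The two rarest classes, al ts T and AL TS t, are the double crossovers. Comparing them with the parentals, only the al allele has switched, so al is the middle locus and the order is t – al – ts.
t–al: (241 + 15)/1255 = 0.2040; al–ts: (84 + 15)/1255 = 0.0789.
Expected DCO frequency = 0.2040 × 0.0789 ≈ 0.01610; observed = 15/1255 ≈ 0.01195.
Coefficient of coincidence = 0.01195/0.01610 ≈ 0.74; interference = 1 − 0.74 = 0.26.

0.26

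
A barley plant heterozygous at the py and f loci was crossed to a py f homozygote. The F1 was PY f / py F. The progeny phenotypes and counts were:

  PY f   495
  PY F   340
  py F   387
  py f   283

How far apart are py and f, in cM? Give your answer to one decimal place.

The recombinant classes are PY F and py f: 340 + 283 = 623.
Recombination frequency = 623/1505 = 0.4140 ≈ 41.4%, i.e. 41.4 cM.

41.4 cM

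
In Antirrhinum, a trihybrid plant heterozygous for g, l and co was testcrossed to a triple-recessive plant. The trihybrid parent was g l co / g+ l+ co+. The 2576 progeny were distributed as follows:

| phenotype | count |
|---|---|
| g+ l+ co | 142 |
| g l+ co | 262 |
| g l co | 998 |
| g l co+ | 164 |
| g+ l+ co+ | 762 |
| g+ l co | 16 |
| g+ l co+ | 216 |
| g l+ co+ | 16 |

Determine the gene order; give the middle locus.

The two rarest classes, g+ l co and g l+ co+, are the double crossovers. Comparing them with the parentals, only the g allele has switched, so g is the middle locus and the order is co – g – l.

g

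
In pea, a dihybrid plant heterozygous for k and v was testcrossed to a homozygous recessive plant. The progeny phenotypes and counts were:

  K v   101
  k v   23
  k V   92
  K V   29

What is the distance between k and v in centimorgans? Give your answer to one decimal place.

The two most frequent classes, K v (101) and k V (92), are the parental types, so the F1 was K v / k V.
The recombinant classes are K V and k v: 29 + 23 = 52.
Recombination frequency = 52/245 = 0.2122 ≈ 21.2%, i.e. 21.2 centimorgans.

21.2 centimorgans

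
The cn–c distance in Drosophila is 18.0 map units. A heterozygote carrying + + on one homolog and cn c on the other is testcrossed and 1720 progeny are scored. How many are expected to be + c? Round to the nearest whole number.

A map distance of 18.0 map units corresponds to a recombination frequency of 0.180.
The F1 is + + / cn c, so + c is a recombinant gamete class with expected frequency r/2 = 0.180/2 = 0.0900.
Expected number = 0.0900 × 1720 = 154.80 ≈ 155.

155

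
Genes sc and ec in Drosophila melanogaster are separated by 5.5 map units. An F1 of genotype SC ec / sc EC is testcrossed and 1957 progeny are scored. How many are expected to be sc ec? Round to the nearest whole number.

A map distance of 5.5 map units corresponds to a recombination frequency of 0.055.
The F1 is SC ec / sc EC, so sc ec is a recombinant gamete class with expected frequency r/2 = 0.055/2 = 0.0275.
Expected number = 0.0275 × 1957 = 53.82 ≈ 54.

54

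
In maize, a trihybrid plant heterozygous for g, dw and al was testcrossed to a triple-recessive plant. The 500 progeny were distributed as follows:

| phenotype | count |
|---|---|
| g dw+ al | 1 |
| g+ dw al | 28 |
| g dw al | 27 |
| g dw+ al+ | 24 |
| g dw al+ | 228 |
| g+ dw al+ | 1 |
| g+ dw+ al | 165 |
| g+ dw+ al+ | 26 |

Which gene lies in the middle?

The two most frequent reciprocal classes, g+ dw+ al and g dw al+, are the parental types, so the F1 was g+ dw+ al / g dw al+.
The two rarest classes, g dw+ al and g+ dw al+, are the double crossovers. Comparing them with the parentals, only the g allele has switched, so g is the middle locus and the order is al – g – dw.

g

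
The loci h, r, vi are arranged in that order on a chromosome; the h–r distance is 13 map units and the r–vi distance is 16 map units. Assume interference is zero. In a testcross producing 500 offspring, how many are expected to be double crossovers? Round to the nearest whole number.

10

Map distances give recombination frequencies of 0.130 and 0.160 for the two intervals.
With no interference, expected double-crossover frequency = 0.130 × 0.160 = 0.02080.
Expected number = 0.02080 × 500 = 10.40 ≈ 10.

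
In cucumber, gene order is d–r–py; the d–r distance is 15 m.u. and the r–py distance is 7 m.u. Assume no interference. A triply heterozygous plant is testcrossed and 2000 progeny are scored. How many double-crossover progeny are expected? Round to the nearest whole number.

Map distances give recombination frequencies of 0.150 and 0.070 for the two intervals.
With no interference, expected double-crossover frequency = 0.150 × 0.070 = 0.01050.
Expected number = 0.01050 × 2000 = 21.00 ≈ 21.

21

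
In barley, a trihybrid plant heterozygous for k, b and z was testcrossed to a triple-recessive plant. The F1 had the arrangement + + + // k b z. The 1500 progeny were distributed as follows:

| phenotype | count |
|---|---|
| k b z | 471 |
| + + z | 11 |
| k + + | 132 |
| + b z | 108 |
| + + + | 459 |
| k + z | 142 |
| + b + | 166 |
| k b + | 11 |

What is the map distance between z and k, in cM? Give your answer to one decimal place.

17.5 cM

The two rarest classes, + + z and k b +, are the double crossovers. Comparing them with the parentals, only the z allele has switched, so z is the middle locus and the order is k – z – b.
Crossovers in the k–z interval produce the single-crossover classes k + + and + b z (132 + 108 = 240) plus the double crossovers (22).
RF(k–z) = (240 + 22) / 1500 = 262/1500 = 0.1747 → 17.5 cM.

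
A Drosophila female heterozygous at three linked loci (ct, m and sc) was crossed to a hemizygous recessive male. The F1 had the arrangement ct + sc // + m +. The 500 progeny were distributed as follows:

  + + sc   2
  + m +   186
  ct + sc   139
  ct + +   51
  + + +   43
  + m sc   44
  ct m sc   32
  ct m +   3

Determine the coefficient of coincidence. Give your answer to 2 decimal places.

The two rarest classes, + + sc and ct m +, are the double crossovers. Comparing them with the parentals, only the ct allele has switched, so ct is the middle locus and the order is m – ct – sc.
m–ct: (75 + 5)/500 = 0.1600; ct–sc: (95 + 5)/500 = 0.2000.
Expected DCO frequency = 0.1600 × 0.2000 ≈ 0.03200; observed = 5/500 ≈ 0.01000.
Coefficient of coincidence = 0.01000/0.03200 ≈ 0.31.

0.31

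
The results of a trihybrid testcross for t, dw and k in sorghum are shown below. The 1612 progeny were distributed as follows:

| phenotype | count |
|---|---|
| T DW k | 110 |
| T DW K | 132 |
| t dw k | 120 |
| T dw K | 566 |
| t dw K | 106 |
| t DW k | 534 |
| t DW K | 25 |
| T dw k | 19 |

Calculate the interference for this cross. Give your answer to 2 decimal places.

0.08

The two most frequent reciprocal classes, t DW k and T dw K, are the parental types, so the F1 was t DW k / T dw K.
The two rarest classes, t DW K and T dw k, are the double crossovers. Comparing them with the parentals, only the k allele has switched, so k is the middle locus and the order is dw – k – t.
dw–k: (252 + 44)/1612 = 0.1836; k–t: (216 + 44)/1612 = 0.1613.
Expected DCO frequency = 0.1836 × 0.1613 ≈ 0.02961; observed = 44/1612 ≈ 0.02730.
Coefficient of coincidence = 0.02730/0.02961 ≈ 0.92; interference = 1 − 0.92 = 0.08.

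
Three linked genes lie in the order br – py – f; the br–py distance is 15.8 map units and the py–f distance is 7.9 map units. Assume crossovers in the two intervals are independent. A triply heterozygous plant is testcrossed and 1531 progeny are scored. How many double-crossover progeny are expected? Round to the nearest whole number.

Map distances give recombination frequencies of 0.158 and 0.079 for the two intervals.
With no interference, expected double-crossover frequency = 0.158 × 0.079 = 0.01248.
Expected number = 0.01248 × 1531 = 19.11 ≈ 19.

19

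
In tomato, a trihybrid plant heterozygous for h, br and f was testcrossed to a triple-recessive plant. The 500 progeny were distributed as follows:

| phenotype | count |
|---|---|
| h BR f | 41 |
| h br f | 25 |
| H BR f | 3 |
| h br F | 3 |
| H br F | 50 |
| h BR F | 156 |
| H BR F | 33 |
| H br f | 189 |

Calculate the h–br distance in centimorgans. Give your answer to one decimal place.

12.8 centimorgans

The two most frequent reciprocal classes, h BR F and H br f, are the parental types, so the F1 was h BR F / H br f.
The two rarest classes, h br F and H BR f, are the double crossovers. Comparing them with the parentals, only the br allele has switched, so br is the middle locus and the order is h – br – f.
Crossovers in the h–br interval produce the single-crossover classes H BR F and h br f (33 + 25 = 58) plus the double crossovers (6).
RF(h–br) = (58 + 6) / 500 = 64/500 = 0.1280 → 12.8 centimorgans.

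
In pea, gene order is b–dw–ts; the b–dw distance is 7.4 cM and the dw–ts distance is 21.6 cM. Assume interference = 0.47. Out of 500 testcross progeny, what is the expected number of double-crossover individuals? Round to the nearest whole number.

Map distances give recombination frequencies of 0.074 and 0.216 for the two intervals.
With interference 0.47 (so coincidence = 0.53), expected double-crossover frequency = 0.074 × 0.216 × 0.53 = 0.00847.
Expected number = 0.00847 × 500 = 4.24 ≈ 4.

4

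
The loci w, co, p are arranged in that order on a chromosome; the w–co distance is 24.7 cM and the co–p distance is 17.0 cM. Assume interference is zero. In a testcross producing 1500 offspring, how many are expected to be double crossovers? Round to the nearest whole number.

Map distances give recombination frequencies of 0.247 and 0.170 for the two intervals.
With no interference, expected double-crossover frequency = 0.247 × 0.170 = 0.04199.
Expected number = 0.04199 × 1500 = 62.98 ≈ 63.

63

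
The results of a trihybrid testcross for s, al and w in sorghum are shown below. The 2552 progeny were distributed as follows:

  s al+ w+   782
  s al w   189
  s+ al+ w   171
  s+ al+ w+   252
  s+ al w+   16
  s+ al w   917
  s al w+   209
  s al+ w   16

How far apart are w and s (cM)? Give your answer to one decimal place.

18.5 cM

The two most frequent reciprocal classes, s al+ w+ and s+ al w, are the parental types, so the F1 was s al+ w+ / s+ al w.
The two rarest classes, s al+ w and s+ al w+, are the double crossovers. Comparing them with the parentals, only the w allele has switched, so w is the middle locus and the order is s – w – al.
Crossovers in the s–w interval produce the single-crossover classes s+ al+ w+ and s al w (252 + 189 = 441) plus the double crossovers (32).
RF(s–w) = (441 + 32) / 2552 = 473/2552 = 0.1853 → 18.5 cM.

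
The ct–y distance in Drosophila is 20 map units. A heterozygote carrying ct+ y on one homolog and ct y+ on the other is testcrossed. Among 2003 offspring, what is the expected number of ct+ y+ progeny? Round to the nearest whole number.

A map distance of 20 map units corresponds to a recombination frequency of 0.200.
The F1 is ct+ y / ct y+, so ct+ y+ is a recombinant gamete class with expected frequency r/2 = 0.200/2 = 0.1000.
Expected number = 0.1000 × 2003 = 200.30 ≈ 200.

200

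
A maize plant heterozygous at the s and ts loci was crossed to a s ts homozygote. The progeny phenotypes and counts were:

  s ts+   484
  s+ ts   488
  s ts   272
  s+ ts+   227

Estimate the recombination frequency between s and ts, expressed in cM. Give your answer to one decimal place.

33.9 cM

The two most frequent classes, s+ ts (488) and s ts+ (484), are the parental types, so the F1 was s+ ts / s ts+.
The recombinant classes are s+ ts+ and s ts: 227 + 272 = 499.
Recombination frequency = 499/1471 = 0.3392 ≈ 33.9%, i.e. 33.9 cM.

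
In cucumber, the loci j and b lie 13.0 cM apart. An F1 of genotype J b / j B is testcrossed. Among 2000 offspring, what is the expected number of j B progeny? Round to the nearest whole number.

A map distance of 13.0 cM corresponds to a recombination frequency of 0.130.
The F1 is J b / j B, so j B is a parental gamete class with expected frequency (1 − r)/2 = 0.870/2 = 0.4350.
Expected number = 0.4350 × 2000 = 870.00 ≈ 870.

870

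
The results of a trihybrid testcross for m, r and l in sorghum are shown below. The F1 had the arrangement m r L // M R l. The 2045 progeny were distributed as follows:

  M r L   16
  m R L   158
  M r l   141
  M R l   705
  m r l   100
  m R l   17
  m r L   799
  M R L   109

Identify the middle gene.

The two rarest classes, M r L and m R l, are the double crossovers. Comparing them with the parentals, only the m allele has switched, so m is the middle locus and the order is r – m – l.

m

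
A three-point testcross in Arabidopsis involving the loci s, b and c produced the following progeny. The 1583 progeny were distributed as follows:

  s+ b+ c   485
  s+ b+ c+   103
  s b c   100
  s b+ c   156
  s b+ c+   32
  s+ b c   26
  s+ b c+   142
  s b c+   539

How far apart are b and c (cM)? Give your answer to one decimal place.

The two most frequent reciprocal classes, s+ b+ c and s b c+, are the parental types, so the F1 was s+ b+ c / s b c+.
The two rarest classes, s+ b c and s b+ c+, are the double crossovers. Comparing them with the parentals, only the b allele has switched, so b is the middle locus and the order is s – b – c.
Crossovers in the b–c interval produce the single-crossover classes s+ b+ c+ and s b c (103 + 100 = 203) plus the double crossovers (58).
RF(b–c) = (203 + 58) / 1583 = 261/1583 = 0.1649 → 16.5 cM.

16.5 cM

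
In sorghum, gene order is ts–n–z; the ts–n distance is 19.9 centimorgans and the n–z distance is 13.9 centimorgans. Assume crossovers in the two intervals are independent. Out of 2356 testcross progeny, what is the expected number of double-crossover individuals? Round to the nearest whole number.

65

Map distances give recombination frequencies of 0.199 and 0.139 for the two intervals.
With no interference, expected double-crossover frequency = 0.199 × 0.139 = 0.02766.
Expected number = 0.02766 × 2356 = 65.17 ≈ 65.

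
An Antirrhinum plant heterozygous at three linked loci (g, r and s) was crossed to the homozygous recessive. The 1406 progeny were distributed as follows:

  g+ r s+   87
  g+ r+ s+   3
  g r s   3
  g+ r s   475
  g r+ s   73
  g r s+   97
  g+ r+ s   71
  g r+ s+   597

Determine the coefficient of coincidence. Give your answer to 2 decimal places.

The two most frequent reciprocal classes, g+ r s and g r+ s+, are the parental types, so the F1 was g+ r s / g r+ s+.
The two rarest classes, g r s and g+ r+ s+, are the double crossovers. Comparing them with the parentals, only the g allele has switched, so g is the middle locus and the order is r – g – s.
r–g: (168 + 6)/1406 = 0.1238; g–s: (160 + 6)/1406 = 0.1181.
Expected DCO frequency = 0.1238 × 0.1181 ≈ 0.01462; observed = 6/1406 ≈ 0.00427.
Coefficient of coincidence = 0.00427/0.01462 ≈ 0.29.

0.29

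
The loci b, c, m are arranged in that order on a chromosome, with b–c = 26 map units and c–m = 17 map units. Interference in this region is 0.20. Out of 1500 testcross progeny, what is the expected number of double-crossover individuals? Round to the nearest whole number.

Map distances give recombination frequencies of 0.260 and 0.170 for the two intervals.
With interference 0.20 (so coincidence = 0.80), expected double-crossover frequency = 0.260 × 0.170 × 0.80 = 0.03536.
Expected number = 0.03536 × 1500 = 53.04 ≈ 53.

53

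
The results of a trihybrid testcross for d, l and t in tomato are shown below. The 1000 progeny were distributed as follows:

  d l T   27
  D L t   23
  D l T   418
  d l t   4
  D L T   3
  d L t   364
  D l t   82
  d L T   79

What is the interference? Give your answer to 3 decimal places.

The two most frequent reciprocal classes, D l T and d L t, are the parental types, so the F1 was D l T / d L t.
The two rarest classes, D L T and d l t, are the double crossovers. Comparing them with the parentals, only the l allele has switched, so l is the middle locus and the order is d – l – t.
d–l: (50 + 7)/1000 = 0.0570; l–t: (161 + 7)/1000 = 0.1680.
Expected DCO frequency = 0.0570 × 0.1680 ≈ 0.00958; observed = 7/1000 ≈ 0.00700.
Coefficient of coincidence = 0.00700/0.00958 ≈ 0.731; interference = 1 − 0.731 = 0.269.

0.269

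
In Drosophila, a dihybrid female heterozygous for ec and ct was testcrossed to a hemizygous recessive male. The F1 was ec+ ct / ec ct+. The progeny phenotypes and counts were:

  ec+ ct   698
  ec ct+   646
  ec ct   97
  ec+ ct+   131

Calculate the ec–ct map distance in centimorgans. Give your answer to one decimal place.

The recombinant classes are ec+ ct+ and ec ct: 131 + 97 = 228.
Recombination frequency = 228/1572 = 0.1450 ≈ 14.5%, i.e. 14.5 centimorgans.

14.5 centimorgans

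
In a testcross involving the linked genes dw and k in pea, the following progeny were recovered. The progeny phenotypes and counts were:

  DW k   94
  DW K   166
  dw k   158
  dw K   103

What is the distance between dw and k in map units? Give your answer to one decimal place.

The two most frequent classes, DW K (166) and dw k (158), are the parental types, so the F1 was DW K / dw k.
The recombinant classes are DW k and dw K: 94 + 103 = 197.
Recombination frequency = 197/521 = 0.3781 ≈ 37.8%, i.e. 37.8 map units.

37.8 map units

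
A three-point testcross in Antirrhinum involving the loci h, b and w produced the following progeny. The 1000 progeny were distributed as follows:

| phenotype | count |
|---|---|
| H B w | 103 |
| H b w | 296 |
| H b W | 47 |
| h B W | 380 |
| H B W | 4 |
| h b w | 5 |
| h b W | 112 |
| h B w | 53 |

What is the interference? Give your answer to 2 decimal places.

The two most frequent reciprocal classes, H b w and h B W, are the parental types, so the F1 was H b w / h B W.
The two rarest classes, h b w and H B W, are the double crossovers. Comparing them with the parentals, only the h allele has switched, so h is the middle locus and the order is w – h – b.
w–h: (100 + 9)/1000 = 0.1090; h–b: (215 + 9)/1000 = 0.2240.
Expected DCO frequency = 0.1090 × 0.2240 ≈ 0.02442; observed = 9/1000 ≈ 0.00900.
Coefficient of coincidence = 0.00900/0.02442 ≈ 0.37; interference = 1 − 0.37 = 0.63.

0.63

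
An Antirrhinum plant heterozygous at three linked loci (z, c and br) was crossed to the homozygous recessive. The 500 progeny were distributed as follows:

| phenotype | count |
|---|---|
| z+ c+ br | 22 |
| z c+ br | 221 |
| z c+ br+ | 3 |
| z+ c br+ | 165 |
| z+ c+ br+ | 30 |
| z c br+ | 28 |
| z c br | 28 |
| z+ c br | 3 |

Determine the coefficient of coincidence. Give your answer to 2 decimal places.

The two most frequent reciprocal classes, z c+ br and z+ c br+, are the parental types, so the F1 was z c+ br / z+ c br+.
The two rarest classes, z c+ br+ and z+ c br, are the double crossovers. Comparing them with the parentals, only the br allele has switched, so br is the middle locus and the order is c – br – z.
c–br: (58 + 6)/500 = 0.1280; br–z: (50 + 6)/500 = 0.1120.
Expected DCO frequency = 0.1280 × 0.1120 ≈ 0.01434; observed = 6/500 ≈ 0.01200.
Coefficient of coincidence = 0.01200/0.01434 ≈ 0.84.

0.84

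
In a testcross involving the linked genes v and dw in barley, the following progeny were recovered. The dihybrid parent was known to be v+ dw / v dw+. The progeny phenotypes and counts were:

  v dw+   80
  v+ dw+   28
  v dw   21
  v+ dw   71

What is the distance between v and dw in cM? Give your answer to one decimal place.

24.5 cM

The recombinant classes are v+ dw+ and v dw: 28 + 21 = 49.
Recombination frequency = 49/200 = 0.2450 ≈ 24.5%, i.e. 24.5 cM.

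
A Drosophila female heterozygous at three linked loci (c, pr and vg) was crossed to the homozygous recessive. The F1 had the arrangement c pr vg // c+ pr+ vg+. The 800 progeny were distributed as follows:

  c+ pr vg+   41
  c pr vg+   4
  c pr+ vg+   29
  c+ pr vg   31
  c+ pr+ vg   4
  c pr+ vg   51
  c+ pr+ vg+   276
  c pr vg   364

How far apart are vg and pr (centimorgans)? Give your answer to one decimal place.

12.5 centimorgans

The two rarest classes, c pr vg+ and c+ pr+ vg, are the double crossovers. Comparing them with the parentals, only the vg allele has switched, so vg is the middle locus and the order is pr – vg – c.
Crossovers in the pr–vg interval produce the single-crossover classes c pr+ vg and c+ pr vg+ (51 + 41 = 92) plus the double crossovers (8).
RF(pr–vg) = (92 + 8) / 800 = 100/800 = 0.1250 → 12.5 centimorgans.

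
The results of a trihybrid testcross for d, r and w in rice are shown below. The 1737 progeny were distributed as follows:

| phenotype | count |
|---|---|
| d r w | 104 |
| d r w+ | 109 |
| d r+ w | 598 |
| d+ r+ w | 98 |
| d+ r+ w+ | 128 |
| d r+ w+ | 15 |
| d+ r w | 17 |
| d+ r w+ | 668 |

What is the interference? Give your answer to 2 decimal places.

The two most frequent reciprocal classes, d+ r w+ and d r+ w, are the parental types, so the F1 was d+ r w+ / d r+ w.
The two rarest classes, d+ r w and d r+ w+, are the double crossovers. Comparing them with the parentals, only the w allele has switched, so w is the middle locus and the order is r – w – d.
r–w: (232 + 32)/1737 = 0.1520; w–d: (207 + 32)/1737 = 0.1376.
Expected DCO frequency = 0.1520 × 0.1376 ≈ 0.02092; observed = 32/1737 ≈ 0.01842.
Coefficient of coincidence = 0.01842/0.02092 ≈ 0.88; interference = 1 − 0.88 = 0.12.

0.12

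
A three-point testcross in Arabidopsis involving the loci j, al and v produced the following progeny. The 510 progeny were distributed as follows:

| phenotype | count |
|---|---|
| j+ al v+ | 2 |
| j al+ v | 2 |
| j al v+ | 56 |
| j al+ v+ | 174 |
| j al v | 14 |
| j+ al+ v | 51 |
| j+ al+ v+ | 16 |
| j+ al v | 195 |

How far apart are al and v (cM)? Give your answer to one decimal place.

21.8 cM

The two most frequent reciprocal classes, j al+ v+ and j+ al v, are the parental types, so the F1 was j al+ v+ / j+ al v.
The two rarest classes, j al+ v and j+ al v+, are the double crossovers. Comparing them with the parentals, only the v allele has switched, so v is the middle locus and the order is j – v – al.
Crossovers in the v–al interval produce the single-crossover classes j al v+ and j+ al+ v (56 + 51 = 107) plus the double crossovers (4).
RF(v–al) = (107 + 4) / 510 = 111/510 = 0.2176 → 21.8 cM.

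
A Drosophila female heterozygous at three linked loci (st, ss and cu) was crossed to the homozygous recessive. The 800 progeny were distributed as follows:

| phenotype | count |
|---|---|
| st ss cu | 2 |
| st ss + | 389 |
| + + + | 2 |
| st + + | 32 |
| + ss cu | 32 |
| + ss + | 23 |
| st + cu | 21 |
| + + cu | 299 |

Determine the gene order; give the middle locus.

The two most frequent reciprocal classes, + + cu and st ss +, are the parental types, so the F1 was + + cu / st ss +.
The two rarest classes, + + + and st ss cu, are the double crossovers. Comparing them with the parentals, only the cu allele has switched, so cu is the middle locus and the order is st – cu – ss.

cu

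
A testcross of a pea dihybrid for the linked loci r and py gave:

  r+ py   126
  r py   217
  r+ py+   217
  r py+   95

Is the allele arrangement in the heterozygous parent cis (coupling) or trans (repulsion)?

cis

The two most frequent classes are r+ py+ (217) and r py (217); these are the parental (non-recombinant) types.
So the F1 carried r+ py+ on one chromosome and r py on the other — the recessive alleles are on the same chromosome (cis / coupling).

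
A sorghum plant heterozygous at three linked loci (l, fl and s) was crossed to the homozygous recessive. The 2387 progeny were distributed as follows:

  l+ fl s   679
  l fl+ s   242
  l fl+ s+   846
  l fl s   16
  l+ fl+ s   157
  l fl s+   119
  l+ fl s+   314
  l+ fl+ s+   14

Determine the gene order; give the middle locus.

The two most frequent reciprocal classes, l+ fl s and l fl+ s+, are the parental types, so the F1 was l+ fl s / l fl+ s+.
The two rarest classes, l fl s and l+ fl+ s+, are the double crossovers. Comparing them with the parentals, only the l allele has switched, so l is the middle locus and the order is s – l – fl.

l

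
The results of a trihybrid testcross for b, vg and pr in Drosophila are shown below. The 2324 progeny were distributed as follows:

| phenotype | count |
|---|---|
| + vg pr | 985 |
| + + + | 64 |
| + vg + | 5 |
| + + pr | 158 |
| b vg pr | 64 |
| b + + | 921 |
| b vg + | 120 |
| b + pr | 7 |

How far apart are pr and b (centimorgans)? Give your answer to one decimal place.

6.0 centimorgans

The two most frequent reciprocal classes, + vg pr and b + +, are the parental types, so the F1 was + vg pr / b + +.
The two rarest classes, + vg + and b + pr, are the double crossovers. Comparing them with the parentals, only the pr allele has switched, so pr is the middle locus and the order is vg – pr – b.
Crossovers in the pr–b interval produce the single-crossover classes b vg pr and + + + (64 + 64 = 128) plus the double crossovers (12).
RF(pr–b) = (128 + 12) / 2324 = 140/2324 = 0.0602 → 6.0 centimorgans.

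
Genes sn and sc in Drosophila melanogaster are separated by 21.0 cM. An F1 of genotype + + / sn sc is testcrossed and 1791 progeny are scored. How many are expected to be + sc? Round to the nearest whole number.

A map distance of 21.0 cM corresponds to a recombination frequency of 0.210.
The F1 is + + / sn sc, so + sc is a recombinant gamete class with expected frequency r/2 = 0.210/2 = 0.1050.
Expected number = 0.1050 × 1791 = 188.06 ≈ 188.

188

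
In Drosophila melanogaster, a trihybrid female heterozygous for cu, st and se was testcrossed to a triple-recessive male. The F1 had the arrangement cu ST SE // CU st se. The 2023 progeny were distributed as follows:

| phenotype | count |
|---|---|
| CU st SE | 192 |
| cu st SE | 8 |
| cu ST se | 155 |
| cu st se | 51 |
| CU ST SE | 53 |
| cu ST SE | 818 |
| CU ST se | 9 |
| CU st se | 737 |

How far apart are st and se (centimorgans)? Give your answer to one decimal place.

18.0 centimorgans

The two rarest classes, cu st SE and CU ST se, are the double crossovers. Comparing them with the parentals, only the st allele has switched, so st is the middle locus and the order is se – st – cu.
Crossovers in the se–st interval produce the single-crossover classes cu ST se and CU st SE (155 + 192 = 347) plus the double crossovers (17).
RF(se–st) = (347 + 17) / 2023 = 364/2023 = 0.1799 → 18.0 centimorgans.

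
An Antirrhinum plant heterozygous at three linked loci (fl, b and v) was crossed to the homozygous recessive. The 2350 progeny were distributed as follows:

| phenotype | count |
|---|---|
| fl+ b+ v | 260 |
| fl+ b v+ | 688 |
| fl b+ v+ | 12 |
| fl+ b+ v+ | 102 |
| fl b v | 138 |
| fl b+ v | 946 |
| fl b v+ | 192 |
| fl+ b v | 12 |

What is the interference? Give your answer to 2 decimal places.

0.55

The two most frequent reciprocal classes, fl b+ v and fl+ b v+, are the parental types, so the F1 was fl b+ v / fl+ b v+.
The two rarest classes, fl b+ v+ and fl+ b v, are the double crossovers. Comparing them with the parentals, only the v allele has switched, so v is the middle locus and the order is fl – v – b.
fl–v: (452 + 24)/2350 = 0.2026; v–b: (240 + 24)/2350 = 0.1123.
Expected DCO frequency = 0.2026 × 0.1123 ≈ 0.02275; observed = 24/2350 ≈ 0.01021.
Coefficient of coincidence = 0.01021/0.02275 ≈ 0.45; interference = 1 − 0.45 = 0.55.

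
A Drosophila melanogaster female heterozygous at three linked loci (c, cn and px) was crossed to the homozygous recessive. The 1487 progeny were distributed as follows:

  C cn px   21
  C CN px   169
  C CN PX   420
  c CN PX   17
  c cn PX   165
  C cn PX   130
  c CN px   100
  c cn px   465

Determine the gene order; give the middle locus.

c

The two most frequent reciprocal classes, C CN PX and c cn px, are the parental types, so the F1 was C CN PX / c cn px.
The two rarest classes, c CN PX and C cn px, are the double crossovers. Comparing them with the parentals, only the c allele has switched, so c is the middle locus and the order is cn – c – px.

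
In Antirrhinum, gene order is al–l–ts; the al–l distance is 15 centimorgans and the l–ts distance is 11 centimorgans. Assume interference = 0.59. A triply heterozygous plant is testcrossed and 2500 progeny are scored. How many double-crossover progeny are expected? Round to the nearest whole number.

17

Map distances give recombination frequencies of 0.150 and 0.110 for the two intervals.
With interference 0.59 (so coincidence = 0.41), expected double-crossover frequency = 0.150 × 0.110 × 0.41 = 0.00677.
Expected number = 0.00677 × 2500 = 16.91 ≈ 17.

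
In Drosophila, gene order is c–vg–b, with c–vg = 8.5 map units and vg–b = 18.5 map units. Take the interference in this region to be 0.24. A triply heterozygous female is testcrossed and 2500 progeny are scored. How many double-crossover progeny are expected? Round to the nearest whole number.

30

Map distances give recombination frequencies of 0.085 and 0.185 for the two intervals.
With interference 0.24 (so coincidence = 0.76), expected double-crossover frequency = 0.085 × 0.185 × 0.76 = 0.01195.
Expected number = 0.01195 × 2500 = 29.88 ≈ 30.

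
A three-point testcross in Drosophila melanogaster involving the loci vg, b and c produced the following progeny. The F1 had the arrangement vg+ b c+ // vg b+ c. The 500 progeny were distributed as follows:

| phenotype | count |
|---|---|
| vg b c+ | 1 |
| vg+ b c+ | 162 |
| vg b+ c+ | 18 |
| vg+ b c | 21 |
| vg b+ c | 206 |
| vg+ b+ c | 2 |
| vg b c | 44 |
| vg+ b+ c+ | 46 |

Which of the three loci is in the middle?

The two rarest classes, vg b c+ and vg+ b+ c, are the double crossovers. Comparing them with the parentals, only the vg allele has switched, so vg is the middle locus and the order is c – vg – b.

vg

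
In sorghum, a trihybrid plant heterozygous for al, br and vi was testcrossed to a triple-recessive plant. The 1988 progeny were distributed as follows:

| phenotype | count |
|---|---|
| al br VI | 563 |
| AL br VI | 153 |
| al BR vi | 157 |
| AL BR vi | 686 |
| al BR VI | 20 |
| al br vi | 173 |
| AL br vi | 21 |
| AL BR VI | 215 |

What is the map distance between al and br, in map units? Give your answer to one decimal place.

The two most frequent reciprocal classes, al br VI and AL BR vi, are the parental types, so the F1 was al br VI / AL BR vi.
The two rarest classes, al BR VI and AL br vi, are the double crossovers. Comparing them with the parentals, only the br allele has switched, so br is the middle locus and the order is vi – br – al.
Crossovers in the br–al interval produce the single-crossover classes AL br VI and al BR vi (153 + 157 = 310) plus the double crossovers (41).
RF(br–al) = (310 + 41) / 1988 = 351/1988 = 0.1766 → 17.7 map units.

17.7 map units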